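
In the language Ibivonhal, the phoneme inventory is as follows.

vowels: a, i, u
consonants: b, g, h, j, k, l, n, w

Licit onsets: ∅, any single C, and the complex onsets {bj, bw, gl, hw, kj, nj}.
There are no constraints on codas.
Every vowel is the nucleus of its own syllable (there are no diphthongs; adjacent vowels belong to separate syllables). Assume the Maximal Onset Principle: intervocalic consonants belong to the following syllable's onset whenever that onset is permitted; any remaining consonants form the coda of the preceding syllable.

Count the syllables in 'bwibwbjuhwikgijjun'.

5

The vowels are i, u, i, i, u — 5 nuclei, so 5 syllables.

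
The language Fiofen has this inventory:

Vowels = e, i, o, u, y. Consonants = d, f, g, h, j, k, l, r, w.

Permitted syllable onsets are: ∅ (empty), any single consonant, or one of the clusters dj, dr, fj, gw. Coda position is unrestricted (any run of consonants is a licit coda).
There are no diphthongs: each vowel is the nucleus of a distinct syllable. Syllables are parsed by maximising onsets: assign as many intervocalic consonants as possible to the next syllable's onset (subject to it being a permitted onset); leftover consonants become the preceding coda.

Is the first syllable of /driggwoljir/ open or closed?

closed

The vowels are i, o, i — 3 nuclei, so 3 syllables.
σ1/σ2 boundary: /ggw/ splits as /g/ + /gw/ (/gw/ is the longest suffix that is a licit onset).
σ2/σ3 boundary: /lj/ — longest licit onset from the right is /j/, leaving /l/ as coda.
So the parse is drig.gwol.jir.
Syllable 1 is /drig/ with coda /g/, so it is closed.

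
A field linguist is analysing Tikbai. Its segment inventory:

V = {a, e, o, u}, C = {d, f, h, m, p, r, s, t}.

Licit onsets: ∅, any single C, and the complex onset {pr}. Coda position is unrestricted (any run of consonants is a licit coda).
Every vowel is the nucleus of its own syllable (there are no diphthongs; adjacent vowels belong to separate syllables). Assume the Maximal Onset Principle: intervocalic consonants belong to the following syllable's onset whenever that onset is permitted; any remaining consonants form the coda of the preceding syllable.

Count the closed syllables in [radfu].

Vowels present: a, u; each is a nucleus, giving 2 syllables.
/a…u/ gap (V1→V2): /df/ splits as /d/ + /f/ (/f/ is the longest suffix that is a licit onset).
Result: rad.fu.
Classifying each syllable: /rad/ (closed), /fu/ (open).
Closed syllables: 1.

1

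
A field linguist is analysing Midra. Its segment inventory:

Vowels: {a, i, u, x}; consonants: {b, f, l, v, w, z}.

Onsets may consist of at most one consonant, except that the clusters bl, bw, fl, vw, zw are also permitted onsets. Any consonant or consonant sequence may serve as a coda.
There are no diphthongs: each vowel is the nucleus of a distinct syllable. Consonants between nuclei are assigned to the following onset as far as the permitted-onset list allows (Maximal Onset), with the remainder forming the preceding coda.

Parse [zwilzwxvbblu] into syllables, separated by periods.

zwil.zwxvb.blu

The vowels are i, x, u — 3 nuclei, so 3 syllables.
σ1/σ2 boundary: /lzw/ splits as /l/ + /zw/ (/zw/ is the longest suffix that is a licit onset).
σ2/σ3 boundary: cluster /vbbl/ — the longest permitted-onset suffix is /bl/; onset = /bl/, preceding coda = /vb/.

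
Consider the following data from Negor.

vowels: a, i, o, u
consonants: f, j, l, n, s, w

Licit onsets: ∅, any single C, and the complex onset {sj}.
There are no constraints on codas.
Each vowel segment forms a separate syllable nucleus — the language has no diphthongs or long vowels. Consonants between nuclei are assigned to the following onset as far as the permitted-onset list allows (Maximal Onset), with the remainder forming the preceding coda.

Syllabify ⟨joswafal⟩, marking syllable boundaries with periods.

The vowels are o, a, a — 3 nuclei, so 3 syllables.
V1 /o/ – V2 /a/: cluster /sw/ — the longest permitted-onset suffix is /w/; onset = /w/, preceding coda = /s/.
V2 /a/ – V3 /a/: just /f/ — single C goes to the following onset.

jos.wa.fal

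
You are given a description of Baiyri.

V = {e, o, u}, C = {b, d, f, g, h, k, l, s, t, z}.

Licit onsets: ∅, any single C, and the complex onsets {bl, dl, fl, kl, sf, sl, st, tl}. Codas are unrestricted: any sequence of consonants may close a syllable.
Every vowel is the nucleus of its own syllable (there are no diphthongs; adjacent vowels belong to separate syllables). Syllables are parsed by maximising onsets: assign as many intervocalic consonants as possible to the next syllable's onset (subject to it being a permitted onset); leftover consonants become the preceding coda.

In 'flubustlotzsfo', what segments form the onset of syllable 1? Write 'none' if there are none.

fl

The vowels are u, u, o, o — 4 nuclei, so 4 syllables.
σ1/σ2 boundary: just /b/ — single C goes to the following onset.
σ2/σ3 boundary: /stl/; trying suffixes from longest down, /tl/ is the first permitted one, so coda /s/ | onset /tl/.
σ3/σ4 boundary: cluster /tzsf/ — the longest permitted-onset suffix is /sf/; onset = /sf/, preceding coda = /tz/.
Putting it together: flu.bus.tlotz.sfo.
Syllable 1 is /flu/: onset /fl/, nucleus /u/, coda ∅.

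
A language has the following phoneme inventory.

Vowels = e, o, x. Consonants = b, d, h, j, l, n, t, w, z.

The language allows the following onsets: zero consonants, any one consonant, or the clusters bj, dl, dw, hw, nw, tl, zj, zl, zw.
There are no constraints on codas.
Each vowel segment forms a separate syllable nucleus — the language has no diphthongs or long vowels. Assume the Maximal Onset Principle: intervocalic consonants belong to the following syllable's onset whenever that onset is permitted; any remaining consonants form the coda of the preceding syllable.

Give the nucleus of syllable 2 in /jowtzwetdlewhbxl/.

e

Nuclei (vowels): o, e, e, x → 4 syllables.
The second nucleus (vowel 2 from the left) is /e/.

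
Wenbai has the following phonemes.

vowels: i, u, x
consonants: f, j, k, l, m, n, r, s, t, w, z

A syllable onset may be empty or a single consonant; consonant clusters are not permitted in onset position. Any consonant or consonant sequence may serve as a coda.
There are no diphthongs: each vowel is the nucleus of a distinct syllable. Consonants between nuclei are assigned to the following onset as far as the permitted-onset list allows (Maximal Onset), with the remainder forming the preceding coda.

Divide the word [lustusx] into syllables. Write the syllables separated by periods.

lus.tu.sx

The vowels are u, u, x — 3 nuclei, so 3 syllables.
/u…u/ gap (V1→V2): /st/ — longest licit onset from the right is /t/, leaving /s/ as coda.
/u…x/ gap (V2→V3): just /s/ — single C goes to the following onset.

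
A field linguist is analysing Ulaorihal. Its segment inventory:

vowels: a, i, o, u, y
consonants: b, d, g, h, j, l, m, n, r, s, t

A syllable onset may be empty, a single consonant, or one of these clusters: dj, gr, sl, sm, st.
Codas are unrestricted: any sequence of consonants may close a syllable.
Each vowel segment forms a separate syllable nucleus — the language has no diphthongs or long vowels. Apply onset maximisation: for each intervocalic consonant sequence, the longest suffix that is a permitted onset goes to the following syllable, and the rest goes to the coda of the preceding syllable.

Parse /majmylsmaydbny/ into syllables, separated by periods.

maj.myl.sma.ydb.ny

The vowels are a, y, a, y, y — 5 nuclei, so 5 syllables.
Between /a/ (V1) and /y/ (V2): /jm/ splits as /j/ + /m/ (/m/ is the longest suffix that is a licit onset).
Between /y/ (V2) and /a/ (V3): /lsm/; trying suffixes from longest down, /sm/ is the first permitted one, so coda /l/ | onset /sm/.
Between /a/ (V3) and /y/ (V4): hiatus — the boundary sits between the two vowels.
Between /y/ (V4) and /y/ (V5): /dbn/; trying suffixes from longest down, /n/ is the first permitted one, so coda /db/ | onset /n/.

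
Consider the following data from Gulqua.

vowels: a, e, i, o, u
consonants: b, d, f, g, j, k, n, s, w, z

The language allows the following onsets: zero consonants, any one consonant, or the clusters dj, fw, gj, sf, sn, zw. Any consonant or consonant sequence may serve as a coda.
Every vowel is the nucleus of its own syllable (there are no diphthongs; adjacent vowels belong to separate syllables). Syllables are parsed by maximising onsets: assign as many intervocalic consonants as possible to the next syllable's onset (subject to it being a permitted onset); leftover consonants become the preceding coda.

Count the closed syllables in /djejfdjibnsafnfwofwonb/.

Vowels present: e, i, a, o, o; each is a nucleus, giving 5 syllables.
/e…i/ gap (V1→V2): /jfdj/ splits as /jf/ + /dj/ (/dj/ is the longest suffix that is a licit onset).
/i…a/ gap (V2→V3): /bns/ — longest licit onset from the right is /s/, leaving /bn/ as coda.
/a…o/ gap (V3→V4): cluster /fnfw/ — the longest permitted-onset suffix is /fw/; onset = /fw/, preceding coda = /fn/.
/o…o/ gap (V4→V5): /fw/ is a licit onset in full, so it all attaches to the next syllable.
Result: djejf.djibn.safn.fwo.fwonb.
Classifying each syllable: /djejf/ (closed), /djibn/ (closed), /safn/ (closed), /fwo/ (open), /fwonb/ (closed).
Closed syllables: 4.

4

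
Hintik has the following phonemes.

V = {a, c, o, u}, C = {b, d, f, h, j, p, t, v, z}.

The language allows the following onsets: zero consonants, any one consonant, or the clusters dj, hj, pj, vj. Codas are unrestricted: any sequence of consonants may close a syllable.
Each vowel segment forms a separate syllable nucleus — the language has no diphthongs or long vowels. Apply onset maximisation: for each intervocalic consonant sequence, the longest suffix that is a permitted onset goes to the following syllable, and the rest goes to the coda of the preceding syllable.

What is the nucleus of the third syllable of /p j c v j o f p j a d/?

a

The vowels are c, o, a — 3 nuclei, so 3 syllables.
The third nucleus (vowel 3 from the left) is /a/.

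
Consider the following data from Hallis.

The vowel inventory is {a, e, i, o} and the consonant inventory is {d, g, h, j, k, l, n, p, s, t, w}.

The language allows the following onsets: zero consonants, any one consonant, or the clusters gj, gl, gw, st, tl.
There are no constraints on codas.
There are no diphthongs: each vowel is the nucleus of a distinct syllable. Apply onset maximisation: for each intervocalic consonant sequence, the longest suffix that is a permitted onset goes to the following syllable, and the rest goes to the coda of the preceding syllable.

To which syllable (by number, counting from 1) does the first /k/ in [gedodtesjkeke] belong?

Vowels present: e, o, e, e, e; each is a nucleus, giving 5 syllables.
/e…o/ gap (V1→V2): just /d/ — single C goes to the following onset.
/o…e/ gap (V2→V3): /dt/ splits as /d/ + /t/ (/t/ is the longest suffix that is a licit onset).
/e…e/ gap (V3→V4): /sjk/ splits as /sj/ + /k/ (/k/ is the longest suffix that is a licit onset).
/e…e/ gap (V4→V5): /k/ is a single consonant, so it becomes the next onset.
Syllabification: ge.dod.tesj.ke.ke.
The first /k/ is in the onset of syllable 4 (/ke/).

4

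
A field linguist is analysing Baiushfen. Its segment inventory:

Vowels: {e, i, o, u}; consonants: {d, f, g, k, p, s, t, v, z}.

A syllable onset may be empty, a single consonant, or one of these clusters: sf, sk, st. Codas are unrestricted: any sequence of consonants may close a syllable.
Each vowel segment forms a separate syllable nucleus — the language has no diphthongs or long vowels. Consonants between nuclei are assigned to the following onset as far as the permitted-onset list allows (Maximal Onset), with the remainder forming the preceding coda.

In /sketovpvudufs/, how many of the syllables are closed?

The vowels are e, o, u, u — 4 nuclei, so 4 syllables.
Between /e/ (V1) and /o/ (V2): /t/ → onset of the next syllable (single consonants are always licit onsets).
Between /o/ (V2) and /u/ (V3): cluster /vpv/ — the longest permitted-onset suffix is /v/; onset = /v/, preceding coda = /vp/.
Between /u/ (V3) and /u/ (V4): /d/ is a single consonant, so it becomes the next onset.
Syllabification: ske.tovp.vu.dufs.
Classifying each syllable: /ske/ (open), /tovp/ (closed), /vu/ (open), /dufs/ (closed).
Closed syllables: 2.

2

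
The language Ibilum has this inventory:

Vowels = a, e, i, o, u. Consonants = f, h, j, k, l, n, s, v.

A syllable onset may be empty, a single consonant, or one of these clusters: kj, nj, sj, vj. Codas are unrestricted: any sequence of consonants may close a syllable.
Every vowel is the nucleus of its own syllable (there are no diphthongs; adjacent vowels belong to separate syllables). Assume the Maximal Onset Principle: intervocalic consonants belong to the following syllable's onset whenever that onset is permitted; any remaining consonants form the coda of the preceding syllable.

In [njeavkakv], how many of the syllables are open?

Vowels present: e, a, a; each is a nucleus, giving 3 syllables.
σ1/σ2 boundary: no consonants, so the boundary falls immediately after /e/.
σ2/σ3 boundary: cluster /vk/ — the longest permitted-onset suffix is /k/; onset = /k/, preceding coda = /v/.
So the parse is nje.av.kakv.
Classifying each syllable: /nje/ (open), /av/ (closed), /kakv/ (closed).
Open syllables: 1.

1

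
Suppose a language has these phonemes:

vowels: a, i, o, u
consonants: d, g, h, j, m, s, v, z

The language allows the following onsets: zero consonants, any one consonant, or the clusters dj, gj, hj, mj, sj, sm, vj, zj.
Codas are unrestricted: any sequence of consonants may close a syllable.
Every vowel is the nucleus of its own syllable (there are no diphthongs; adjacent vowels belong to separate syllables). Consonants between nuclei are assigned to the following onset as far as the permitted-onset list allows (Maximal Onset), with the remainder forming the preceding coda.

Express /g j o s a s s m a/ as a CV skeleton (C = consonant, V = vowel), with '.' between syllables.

CCV.CVC.CCV

The vowels are o, a, a — 3 nuclei, so 3 syllables.
V1 /o/ – V2 /a/: /s/ → onset of the next syllable (single consonants are always licit onsets).
V2 /a/ – V3 /a/: cluster /ssm/ — the longest permitted-onset suffix is /sm/; onset = /sm/, preceding coda = /s/.
Result: gjo.sas.sma.
Mapping each syllable to C/V: /gjo/ → CCV, /sas/ → CVC, /sma/ → CCV.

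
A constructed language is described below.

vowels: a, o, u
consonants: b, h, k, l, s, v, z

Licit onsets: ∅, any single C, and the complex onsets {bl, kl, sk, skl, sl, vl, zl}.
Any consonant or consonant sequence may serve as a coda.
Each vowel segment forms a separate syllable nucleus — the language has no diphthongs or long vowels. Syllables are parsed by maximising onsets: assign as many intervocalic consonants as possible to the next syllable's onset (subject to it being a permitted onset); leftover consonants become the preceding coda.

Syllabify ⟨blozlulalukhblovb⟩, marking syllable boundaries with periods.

blo.zlu.la.lukh.blovb

The vowels are o, u, a, u, o — 5 nuclei, so 5 syllables.
Between /o/ (V1) and /u/ (V2): /zl/ is a licit onset in full, so it all attaches to the next syllable.
Between /u/ (V2) and /a/ (V3): /l/ is a single consonant, so it becomes the next onset.
Between /a/ (V3) and /u/ (V4): /l/ → onset of the next syllable (single consonants are always licit onsets).
Between /u/ (V4) and /o/ (V5): cluster /khbl/ — the longest permitted-onset suffix is /bl/; onset = /bl/, preceding coda = /kh/.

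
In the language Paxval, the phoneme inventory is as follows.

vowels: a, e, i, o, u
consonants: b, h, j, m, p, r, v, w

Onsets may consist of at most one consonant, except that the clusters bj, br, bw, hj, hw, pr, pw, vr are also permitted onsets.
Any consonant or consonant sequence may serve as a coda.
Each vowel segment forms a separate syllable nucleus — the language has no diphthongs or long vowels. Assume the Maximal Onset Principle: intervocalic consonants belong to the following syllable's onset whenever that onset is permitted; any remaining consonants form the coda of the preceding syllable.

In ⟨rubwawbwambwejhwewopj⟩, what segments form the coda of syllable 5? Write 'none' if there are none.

none

The vowels are u, a, a, e, e, o — 6 nuclei, so 6 syllables.
/u…a/ gap (V1→V2): cluster /bw/ — /bw/ is itself a permitted onset, so the whole cluster goes right; preceding coda = ∅.
/a…a/ gap (V2→V3): cluster /wbw/ — the longest permitted-onset suffix is /bw/; onset = /bw/, preceding coda = /w/.
/a…e/ gap (V3→V4): /mbw/ splits as /m/ + /bw/ (/bw/ is the longest suffix that is a licit onset).
/e…e/ gap (V4→V5): cluster /jhw/ — the longest permitted-onset suffix is /hw/; onset = /hw/, preceding coda = /j/.
/e…o/ gap (V5→V6): /w/ → onset of the next syllable (single consonants are always licit onsets).
Result: ru.bwaw.bwam.bwej.hwe.wopj.
Syllable 5 is /hwe/: onset /hw/, nucleus /e/, coda ∅.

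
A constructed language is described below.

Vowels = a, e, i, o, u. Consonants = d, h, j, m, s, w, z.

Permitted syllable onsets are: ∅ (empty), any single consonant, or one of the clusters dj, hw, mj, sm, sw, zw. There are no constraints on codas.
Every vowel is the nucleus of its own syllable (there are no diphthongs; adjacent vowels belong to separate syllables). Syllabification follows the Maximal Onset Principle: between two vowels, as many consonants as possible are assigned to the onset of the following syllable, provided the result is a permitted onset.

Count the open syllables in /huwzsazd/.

0

The vowels are u, a — 2 nuclei, so 2 syllables.
/u…a/ gap (V1→V2): cluster /wzs/ — the longest permitted-onset suffix is /s/; onset = /s/, preceding coda = /wz/.
Result: huwz.sazd.
Classifying each syllable: /huwz/ (closed), /sazd/ (closed).
Open syllables: 0.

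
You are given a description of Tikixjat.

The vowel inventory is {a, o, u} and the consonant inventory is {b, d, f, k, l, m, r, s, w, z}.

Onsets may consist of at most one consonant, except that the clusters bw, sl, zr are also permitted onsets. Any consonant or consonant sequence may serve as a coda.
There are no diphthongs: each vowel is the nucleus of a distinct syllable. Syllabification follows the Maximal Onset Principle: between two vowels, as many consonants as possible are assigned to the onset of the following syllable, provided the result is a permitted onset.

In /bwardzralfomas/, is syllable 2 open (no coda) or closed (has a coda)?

closed

The vowels are a, a, o, a — 4 nuclei, so 4 syllables.
V1 /a/ – V2 /a/: /rdzr/ splits as /rd/ + /zr/ (/zr/ is the longest suffix that is a licit onset).
V2 /a/ – V3 /o/: /lf/; trying suffixes from longest down, /f/ is the first permitted one, so coda /l/ | onset /f/.
V3 /o/ – V4 /a/: just /m/ — single C goes to the following onset.
Result: bward.zral.fo.mas.
Syllable 2 is /zral/ with coda /l/, so it is closed.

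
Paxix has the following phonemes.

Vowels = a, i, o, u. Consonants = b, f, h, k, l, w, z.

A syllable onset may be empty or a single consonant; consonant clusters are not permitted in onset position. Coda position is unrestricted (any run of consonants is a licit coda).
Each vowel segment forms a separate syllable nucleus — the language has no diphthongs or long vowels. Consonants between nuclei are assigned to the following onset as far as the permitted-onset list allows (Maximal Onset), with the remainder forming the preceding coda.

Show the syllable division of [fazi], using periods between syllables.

The vowels are a, i — 2 nuclei, so 2 syllables.
Between /a/ (V1) and /i/ (V2): /z/ is a single consonant, so it becomes the next onset.

fa.zi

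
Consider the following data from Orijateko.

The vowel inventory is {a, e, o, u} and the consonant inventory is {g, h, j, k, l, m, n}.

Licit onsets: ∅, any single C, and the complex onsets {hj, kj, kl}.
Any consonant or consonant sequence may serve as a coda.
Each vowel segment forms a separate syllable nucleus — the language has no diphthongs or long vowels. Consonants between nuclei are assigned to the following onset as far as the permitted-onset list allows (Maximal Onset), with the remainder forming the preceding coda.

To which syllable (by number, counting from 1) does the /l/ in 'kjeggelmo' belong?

2

Nuclei (vowels): e, e, o → 3 syllables.
V1 /e/ – V2 /e/: /gg/ splits as /g/ + /g/ (/g/ is the longest suffix that is a licit onset).
V2 /e/ – V3 /o/: /lm/ splits as /l/ + /m/ (/m/ is the longest suffix that is a licit onset).
Putting it together: kjeg.gel.mo.
The /l/ is in the coda of syllable 2 (/gel/).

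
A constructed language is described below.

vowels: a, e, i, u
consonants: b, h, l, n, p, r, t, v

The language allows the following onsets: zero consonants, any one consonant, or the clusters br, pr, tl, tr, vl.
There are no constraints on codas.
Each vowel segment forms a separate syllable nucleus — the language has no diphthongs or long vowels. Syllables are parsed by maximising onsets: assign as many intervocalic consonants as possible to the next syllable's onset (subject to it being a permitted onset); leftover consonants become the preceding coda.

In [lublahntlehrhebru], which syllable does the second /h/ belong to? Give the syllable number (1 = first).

The vowels are u, a, e, e, u — 5 nuclei, so 5 syllables.
V1 /u/ – V2 /a/: /bl/ — longest licit onset from the right is /l/, leaving /b/ as coda.
V2 /a/ – V3 /e/: /hntl/; trying suffixes from longest down, /tl/ is the first permitted one, so coda /hn/ | onset /tl/.
V3 /e/ – V4 /e/: /hrh/ splits as /hr/ + /h/ (/h/ is the longest suffix that is a licit onset).
V4 /e/ – V5 /u/: /br/ is a licit onset in full, so it all attaches to the next syllable.
Putting it together: lub.lahn.tlehr.he.bru.
The second /h/ is in the coda of syllable 3 (/tlehr/).

3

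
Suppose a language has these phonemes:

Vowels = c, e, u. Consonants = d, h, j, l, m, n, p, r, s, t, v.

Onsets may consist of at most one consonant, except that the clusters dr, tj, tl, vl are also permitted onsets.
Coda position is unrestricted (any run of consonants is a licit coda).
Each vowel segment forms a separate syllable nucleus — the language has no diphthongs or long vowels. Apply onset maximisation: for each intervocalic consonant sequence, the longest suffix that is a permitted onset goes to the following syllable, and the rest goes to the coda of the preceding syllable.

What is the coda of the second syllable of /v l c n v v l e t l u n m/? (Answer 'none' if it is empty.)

none

Vowels present: c, e, u; each is a nucleus, giving 3 syllables.
Between /c/ (V1) and /e/ (V2): /nvvl/ — longest licit onset from the right is /vl/, leaving /nv/ as coda.
Between /e/ (V2) and /u/ (V3): cluster /tl/ — /tl/ is itself a permitted onset, so the whole cluster goes right; preceding coda = ∅.
So the parse is vlcnv.vle.tlunm.
Syllable 2 is /vle/: onset /vl/, nucleus /e/, coda ∅.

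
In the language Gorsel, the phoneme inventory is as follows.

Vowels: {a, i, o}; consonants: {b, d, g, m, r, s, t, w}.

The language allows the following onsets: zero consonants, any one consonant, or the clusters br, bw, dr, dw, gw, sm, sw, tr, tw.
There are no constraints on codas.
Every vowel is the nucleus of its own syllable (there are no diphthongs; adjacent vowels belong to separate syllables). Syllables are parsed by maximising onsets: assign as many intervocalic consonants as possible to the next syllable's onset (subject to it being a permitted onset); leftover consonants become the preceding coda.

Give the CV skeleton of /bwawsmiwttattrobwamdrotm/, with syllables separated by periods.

CCVC.CCVCC.CVC.CCV.CCVC.CCVCC

Vowels present: a, i, a, o, a, o; each is a nucleus, giving 6 syllables.
/a…i/ gap (V1→V2): /wsm/ splits as /w/ + /sm/ (/sm/ is the longest suffix that is a licit onset).
/i…a/ gap (V2→V3): /wtt/ splits as /wt/ + /t/ (/t/ is the longest suffix that is a licit onset).
/a…o/ gap (V3→V4): cluster /ttr/ — the longest permitted-onset suffix is /tr/; onset = /tr/, preceding coda = /t/.
/o…a/ gap (V4→V5): /bw/ — entire cluster is a permitted onset → onset /bw/, coda ∅.
/a…o/ gap (V5→V6): /mdr/; trying suffixes from longest down, /dr/ is the first permitted one, so coda /m/ | onset /dr/.
Putting it together: bwaw.smiwt.tat.tro.bwam.drotm.
Mapping each syllable to C/V: /bwaw/ → CCVC, /smiwt/ → CCVCC, /tat/ → CVC, /tro/ → CCV, /bwam/ → CCVC, /drotm/ → CCVCC.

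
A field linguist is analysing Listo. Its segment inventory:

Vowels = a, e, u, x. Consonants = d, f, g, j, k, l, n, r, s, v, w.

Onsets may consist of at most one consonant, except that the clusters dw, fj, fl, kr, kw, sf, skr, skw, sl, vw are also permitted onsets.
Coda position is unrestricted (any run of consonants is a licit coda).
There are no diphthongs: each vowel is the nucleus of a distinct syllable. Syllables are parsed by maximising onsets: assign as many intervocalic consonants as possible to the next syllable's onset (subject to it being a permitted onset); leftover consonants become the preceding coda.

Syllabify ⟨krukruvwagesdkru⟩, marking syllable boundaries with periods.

The vowels are u, u, a, e, u — 5 nuclei, so 5 syllables.
V1 /u/ – V2 /u/: /kr/ — entire cluster is a permitted onset → onset /kr/, coda ∅.
V2 /u/ – V3 /a/: /vw/ — entire cluster is a permitted onset → onset /vw/, coda ∅.
V3 /a/ – V4 /e/: just /g/ — single C goes to the following onset.
V4 /e/ – V5 /u/: /sdkr/ — longest licit onset from the right is /kr/, leaving /sd/ as coda.

kru.kru.vwa.gesd.kru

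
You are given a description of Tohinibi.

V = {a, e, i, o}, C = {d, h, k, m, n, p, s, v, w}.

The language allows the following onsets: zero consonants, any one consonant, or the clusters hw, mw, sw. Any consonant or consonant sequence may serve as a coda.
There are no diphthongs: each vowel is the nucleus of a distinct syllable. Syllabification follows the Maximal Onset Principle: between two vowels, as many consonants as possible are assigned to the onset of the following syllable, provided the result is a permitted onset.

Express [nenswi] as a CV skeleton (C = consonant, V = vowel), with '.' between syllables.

The vowels are e, i — 2 nuclei, so 2 syllables.
V1 /e/ – V2 /i/: /nsw/ — longest licit onset from the right is /sw/, leaving /n/ as coda.
Putting it together: nen.swi.
Mapping each syllable to C/V: /nen/ → CVC, /swi/ → CCV.

CVC.CCV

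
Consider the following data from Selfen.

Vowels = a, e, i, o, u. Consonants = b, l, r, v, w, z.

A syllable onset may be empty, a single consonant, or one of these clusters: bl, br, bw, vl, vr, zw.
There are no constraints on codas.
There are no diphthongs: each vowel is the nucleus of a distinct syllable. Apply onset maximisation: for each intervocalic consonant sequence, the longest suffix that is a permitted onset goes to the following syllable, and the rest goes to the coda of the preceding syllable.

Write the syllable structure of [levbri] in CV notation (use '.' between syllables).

Nuclei (vowels): e, i → 2 syllables.
Between /e/ (V1) and /i/ (V2): cluster /vbr/ — the longest permitted-onset suffix is /br/; onset = /br/, preceding coda = /v/.
Putting it together: lev.bri.
Mapping each syllable to C/V: /lev/ → CVC, /bri/ → CCV.

CVC.CCV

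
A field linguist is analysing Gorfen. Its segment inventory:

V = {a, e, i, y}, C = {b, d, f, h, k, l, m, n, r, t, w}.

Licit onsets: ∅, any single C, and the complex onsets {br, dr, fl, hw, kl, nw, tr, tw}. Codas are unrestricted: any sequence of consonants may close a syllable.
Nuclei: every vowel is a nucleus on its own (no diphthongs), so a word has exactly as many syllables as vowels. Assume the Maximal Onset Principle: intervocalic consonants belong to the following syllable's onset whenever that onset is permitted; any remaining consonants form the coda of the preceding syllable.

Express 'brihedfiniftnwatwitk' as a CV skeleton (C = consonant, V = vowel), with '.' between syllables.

Nuclei (vowels): i, e, i, i, a, i → 6 syllables.
Between /i/ (V1) and /e/ (V2): /h/ → onset of the next syllable (single consonants are always licit onsets).
Between /e/ (V2) and /i/ (V3): /df/ splits as /d/ + /f/ (/f/ is the longest suffix that is a licit onset).
Between /i/ (V3) and /i/ (V4): just /n/ — single C goes to the following onset.
Between /i/ (V4) and /a/ (V5): /ftnw/ splits as /ft/ + /nw/ (/nw/ is the longest suffix that is a licit onset).
Between /a/ (V5) and /i/ (V6): /tw/ is a licit onset in full, so it all attaches to the next syllable.
Putting it together: bri.hed.fi.nift.nwa.twitk.
Mapping each syllable to C/V: /bri/ → CCV, /hed/ → CVC, /fi/ → CV, /nift/ → CVCC, /nwa/ → CCV, /twitk/ → CCVCC.

CCV.CVC.CV.CVCC.CCV.CCVCC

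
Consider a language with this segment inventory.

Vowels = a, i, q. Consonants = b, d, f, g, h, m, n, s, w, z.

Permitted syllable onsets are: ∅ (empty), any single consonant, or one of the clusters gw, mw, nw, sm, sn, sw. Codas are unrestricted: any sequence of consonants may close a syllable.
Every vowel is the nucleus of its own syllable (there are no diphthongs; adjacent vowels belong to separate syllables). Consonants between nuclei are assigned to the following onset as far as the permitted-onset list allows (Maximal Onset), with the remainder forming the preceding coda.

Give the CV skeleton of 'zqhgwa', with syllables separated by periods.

Nuclei (vowels): q, a → 2 syllables.
σ1/σ2 boundary: /hgw/ — longest licit onset from the right is /gw/, leaving /h/ as coda.
Putting it together: zqh.gwa.
Mapping each syllable to C/V: /zqh/ → CVC, /gwa/ → CCV.

CVC.CCV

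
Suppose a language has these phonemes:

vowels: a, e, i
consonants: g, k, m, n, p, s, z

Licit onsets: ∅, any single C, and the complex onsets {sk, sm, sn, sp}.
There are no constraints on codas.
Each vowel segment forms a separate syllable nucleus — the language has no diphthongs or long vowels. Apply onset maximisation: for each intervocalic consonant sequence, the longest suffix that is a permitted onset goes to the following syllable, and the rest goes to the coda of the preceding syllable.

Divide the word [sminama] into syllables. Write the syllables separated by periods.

smi.na.ma

The vowels are i, a, a — 3 nuclei, so 3 syllables.
Between /i/ (V1) and /a/ (V2): /n/ is a single consonant, so it becomes the next onset.
Between /a/ (V2) and /a/ (V3): just /m/ — single C goes to the following onset.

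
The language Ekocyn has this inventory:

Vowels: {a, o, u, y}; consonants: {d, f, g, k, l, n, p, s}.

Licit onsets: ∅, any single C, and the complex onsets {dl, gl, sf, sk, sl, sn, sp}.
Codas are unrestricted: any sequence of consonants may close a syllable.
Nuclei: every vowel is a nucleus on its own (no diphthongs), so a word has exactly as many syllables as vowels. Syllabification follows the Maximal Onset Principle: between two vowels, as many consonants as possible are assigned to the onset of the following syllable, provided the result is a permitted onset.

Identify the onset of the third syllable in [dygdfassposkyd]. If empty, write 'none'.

sp

Vowels present: y, a, o, y; each is a nucleus, giving 4 syllables.
/y…a/ gap (V1→V2): /gdf/; trying suffixes from longest down, /f/ is the first permitted one, so coda /gd/ | onset /f/.
/a…o/ gap (V2→V3): cluster /ssp/ — the longest permitted-onset suffix is /sp/; onset = /sp/, preceding coda = /s/.
/o…y/ gap (V3→V4): cluster /sk/ — /sk/ is itself a permitted onset, so the whole cluster goes right; preceding coda = ∅.
So the parse is dygd.fas.spo.skyd.
Syllable 3 is /spo/: onset /sp/, nucleus /o/, coda ∅.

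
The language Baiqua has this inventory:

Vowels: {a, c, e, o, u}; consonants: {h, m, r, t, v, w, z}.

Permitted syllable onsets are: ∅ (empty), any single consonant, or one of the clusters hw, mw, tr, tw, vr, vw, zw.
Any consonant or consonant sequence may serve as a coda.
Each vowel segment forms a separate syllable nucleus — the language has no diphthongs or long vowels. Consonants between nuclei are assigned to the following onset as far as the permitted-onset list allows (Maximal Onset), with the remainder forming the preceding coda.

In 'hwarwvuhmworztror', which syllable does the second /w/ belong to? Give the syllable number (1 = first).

1

Nuclei (vowels): a, u, o, o → 4 syllables.
Between /a/ (V1) and /u/ (V2): /rwv/; trying suffixes from longest down, /v/ is the first permitted one, so coda /rw/ | onset /v/.
Between /u/ (V2) and /o/ (V3): /hmw/ splits as /h/ + /mw/ (/mw/ is the longest suffix that is a licit onset).
Between /o/ (V3) and /o/ (V4): /rztr/ splits as /rz/ + /tr/ (/tr/ is the longest suffix that is a licit onset).
Result: hwarw.vuh.mworz.tror.
The second /w/ is in the coda of syllable 1 (/hwarw/).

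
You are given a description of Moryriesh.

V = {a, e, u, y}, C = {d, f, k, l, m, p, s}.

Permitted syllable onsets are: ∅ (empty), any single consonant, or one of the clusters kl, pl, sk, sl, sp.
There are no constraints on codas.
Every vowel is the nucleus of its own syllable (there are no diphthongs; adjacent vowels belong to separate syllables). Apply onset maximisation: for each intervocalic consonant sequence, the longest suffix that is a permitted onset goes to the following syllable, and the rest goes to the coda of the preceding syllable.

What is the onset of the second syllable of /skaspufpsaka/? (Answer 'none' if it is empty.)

The vowels are a, u, a, a — 4 nuclei, so 4 syllables.
/a…u/ gap (V1→V2): /sp/ — entire cluster is a permitted onset → onset /sp/, coda ∅.
/u…a/ gap (V2→V3): cluster /fps/ — the longest permitted-onset suffix is /s/; onset = /s/, preceding coda = /fp/.
/a…a/ gap (V3→V4): just /k/ — single C goes to the following onset.
So the parse is ska.spufp.sa.ka.
Syllable 2 is /spufp/: onset /sp/, nucleus /u/, coda /fp/.

sp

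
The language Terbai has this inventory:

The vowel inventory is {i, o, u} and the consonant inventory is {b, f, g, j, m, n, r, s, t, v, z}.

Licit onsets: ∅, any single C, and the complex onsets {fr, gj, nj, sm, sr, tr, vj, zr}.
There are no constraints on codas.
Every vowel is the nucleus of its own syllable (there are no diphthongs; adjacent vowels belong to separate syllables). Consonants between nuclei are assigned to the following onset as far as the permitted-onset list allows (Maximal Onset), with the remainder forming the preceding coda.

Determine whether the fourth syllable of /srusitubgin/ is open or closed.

The vowels are u, i, u, i — 4 nuclei, so 4 syllables.
Between /u/ (V1) and /i/ (V2): just /s/ — single C goes to the following onset.
Between /i/ (V2) and /u/ (V3): /t/ → onset of the next syllable (single consonants are always licit onsets).
Between /u/ (V3) and /i/ (V4): /bg/ — longest licit onset from the right is /g/, leaving /b/ as coda.
Syllabification: sru.si.tub.gin.
Syllable 4 is /gin/ with coda /n/, so it is closed.

closed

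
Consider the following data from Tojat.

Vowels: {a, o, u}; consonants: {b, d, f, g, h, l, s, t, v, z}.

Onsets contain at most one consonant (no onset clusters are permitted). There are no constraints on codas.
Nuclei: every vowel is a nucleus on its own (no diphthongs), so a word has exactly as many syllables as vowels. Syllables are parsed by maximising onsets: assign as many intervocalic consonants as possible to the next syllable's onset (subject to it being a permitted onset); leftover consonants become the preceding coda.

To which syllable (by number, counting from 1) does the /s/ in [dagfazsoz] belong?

3

Vowels present: a, a, o; each is a nucleus, giving 3 syllables.
/a…a/ gap (V1→V2): /gf/ splits as /g/ + /f/ (/f/ is the longest suffix that is a licit onset).
/a…o/ gap (V2→V3): cluster /zs/ — the longest permitted-onset suffix is /s/; onset = /s/, preceding coda = /z/.
Result: dag.faz.soz.
The /s/ is in the onset of syllable 3 (/soz/).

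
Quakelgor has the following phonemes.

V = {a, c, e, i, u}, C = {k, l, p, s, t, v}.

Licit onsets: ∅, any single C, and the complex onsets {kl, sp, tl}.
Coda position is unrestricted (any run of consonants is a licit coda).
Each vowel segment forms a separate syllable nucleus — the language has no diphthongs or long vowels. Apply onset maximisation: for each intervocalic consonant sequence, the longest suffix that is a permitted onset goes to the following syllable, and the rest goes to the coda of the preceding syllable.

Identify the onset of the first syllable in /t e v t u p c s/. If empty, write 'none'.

Nuclei (vowels): e, u, c → 3 syllables.
/e…u/ gap (V1→V2): /vt/; trying suffixes from longest down, /t/ is the first permitted one, so coda /v/ | onset /t/.
/u…c/ gap (V2→V3): /p/ → onset of the next syllable (single consonants are always licit onsets).
Syllabification: tev.tu.pcs.
Syllable 1 is /tev/: onset /t/, nucleus /e/, coda /v/.

t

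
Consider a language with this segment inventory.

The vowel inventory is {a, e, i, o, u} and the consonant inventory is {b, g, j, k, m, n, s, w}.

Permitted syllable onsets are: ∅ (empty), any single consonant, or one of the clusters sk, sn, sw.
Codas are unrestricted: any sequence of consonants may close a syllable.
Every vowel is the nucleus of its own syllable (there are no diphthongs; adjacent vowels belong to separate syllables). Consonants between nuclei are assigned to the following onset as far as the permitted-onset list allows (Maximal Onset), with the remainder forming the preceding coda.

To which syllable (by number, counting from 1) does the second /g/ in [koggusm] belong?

Nuclei (vowels): o, u → 2 syllables.
/o…u/ gap (V1→V2): /gg/; trying suffixes from longest down, /g/ is the first permitted one, so coda /g/ | onset /g/.
Syllabification: kog.gusm.
The second /g/ is in the onset of syllable 2 (/gusm/).

2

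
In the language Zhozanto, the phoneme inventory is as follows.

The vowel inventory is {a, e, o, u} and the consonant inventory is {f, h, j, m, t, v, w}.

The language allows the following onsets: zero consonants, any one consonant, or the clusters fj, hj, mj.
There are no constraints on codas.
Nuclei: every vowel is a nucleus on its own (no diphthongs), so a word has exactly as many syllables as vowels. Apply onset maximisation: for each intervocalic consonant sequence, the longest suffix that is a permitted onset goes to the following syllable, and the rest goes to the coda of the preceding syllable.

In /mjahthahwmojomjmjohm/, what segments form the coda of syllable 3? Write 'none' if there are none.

none

Nuclei (vowels): a, a, o, o, o → 5 syllables.
σ1/σ2 boundary: /hth/ splits as /ht/ + /h/ (/h/ is the longest suffix that is a licit onset).
σ2/σ3 boundary: cluster /hwm/ — the longest permitted-onset suffix is /m/; onset = /m/, preceding coda = /hw/.
σ3/σ4 boundary: /j/ → onset of the next syllable (single consonants are always licit onsets).
σ4/σ5 boundary: /mjmj/ — longest licit onset from the right is /mj/, leaving /mj/ as coda.
Putting it together: mjaht.hahw.mo.jomj.mjohm.
Syllable 3 is /mo/: onset /m/, nucleus /o/, coda ∅.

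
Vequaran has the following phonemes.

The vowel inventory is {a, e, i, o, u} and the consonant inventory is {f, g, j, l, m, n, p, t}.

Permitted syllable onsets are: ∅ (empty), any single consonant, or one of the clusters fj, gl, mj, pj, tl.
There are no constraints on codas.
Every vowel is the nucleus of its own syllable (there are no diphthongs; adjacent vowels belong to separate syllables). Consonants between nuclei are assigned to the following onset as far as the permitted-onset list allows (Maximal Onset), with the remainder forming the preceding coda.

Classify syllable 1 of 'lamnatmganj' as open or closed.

The vowels are a, a, a — 3 nuclei, so 3 syllables.
σ1/σ2 boundary: cluster /mn/ — the longest permitted-onset suffix is /n/; onset = /n/, preceding coda = /m/.
σ2/σ3 boundary: /tmg/ — longest licit onset from the right is /g/, leaving /tm/ as coda.
Putting it together: lam.natm.ganj.
Syllable 1 is /lam/ with coda /m/, so it is closed.

closed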